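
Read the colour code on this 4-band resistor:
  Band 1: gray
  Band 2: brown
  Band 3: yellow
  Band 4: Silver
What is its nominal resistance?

Grey → 8 (first significant figure)
Brown → 1 (second significant figure)
Yellow → ×10^4 multiplier
81 × 10000 = 810000 Ω

810000 Ω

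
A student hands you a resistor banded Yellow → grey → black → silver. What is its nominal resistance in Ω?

Yellow → 4 (first significant figure)
Grey → 8 (second significant figure)
Black → ×1 multiplier
48 × 1 = 48 Ω

48 Ω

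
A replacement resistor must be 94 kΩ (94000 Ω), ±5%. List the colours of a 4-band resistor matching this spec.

94000 Ω = 94 × 10^3.
9 → white
4 → yellow
Multiplier 10^3 → orange.
±5% tolerance → gold.

white, yellow, orange, gold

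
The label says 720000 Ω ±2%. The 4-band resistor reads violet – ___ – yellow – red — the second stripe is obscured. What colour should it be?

720000 Ω = 72 × 10^4.
The second band gives digit 2 of the significand, and 2 is red.

red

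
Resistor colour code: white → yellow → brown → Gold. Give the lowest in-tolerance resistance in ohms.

893 Ω

White → 9 (first significant figure)
Yellow → 4 (second significant figure)
Brown → ×10 multiplier
Gold → ±5% tolerance
94 × 10 = 940 Ω
Lowest = 940 × (1 − 5/100) = 893 Ω.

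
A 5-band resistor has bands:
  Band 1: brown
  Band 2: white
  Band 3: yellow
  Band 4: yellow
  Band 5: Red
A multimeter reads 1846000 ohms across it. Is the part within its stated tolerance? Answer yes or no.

Brown → 1 (first significant figure)
White → 9 (second significant figure)
Yellow → 4 (third significant figure)
Yellow → ×10^4 multiplier
Red → ±2% tolerance
194 × 10000 = 1940000 Ω
Allowed range: 1901200 Ω to 1978800 Ω.
1846000 ohms lies outside that range.

no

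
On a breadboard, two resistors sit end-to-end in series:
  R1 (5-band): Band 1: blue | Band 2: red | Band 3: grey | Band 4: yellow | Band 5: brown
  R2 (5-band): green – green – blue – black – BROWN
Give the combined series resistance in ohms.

6280556 Ω

R1: blue, red, grey → 628; yellow ×10^4 → 6280000 Ω.
R2: green, green, blue → 556; black ×1 → 556 Ω.
Series: 6280000 + 556 = 6280556 Ω.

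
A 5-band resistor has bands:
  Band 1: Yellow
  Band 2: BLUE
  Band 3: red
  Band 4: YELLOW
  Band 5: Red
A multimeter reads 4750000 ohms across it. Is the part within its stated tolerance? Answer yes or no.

no

Yellow → 4 (first significant figure)
Blue → 6 (second significant figure)
Red → 2 (third significant figure)
Yellow → ×10^4 multiplier
Red → ±2% tolerance
462 × 10000 = 4620000 Ω
Allowed range: 4527600 Ω to 4712400 Ω.
4750000 ohms lies outside that range.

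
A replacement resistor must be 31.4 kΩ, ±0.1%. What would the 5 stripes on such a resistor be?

31400 Ω = 314 × 10^2.
3 → orange
1 → brown
4 → yellow
Multiplier 10^2 → red.
±0.1% tolerance → violet.

orange, brown, yellow, red, violet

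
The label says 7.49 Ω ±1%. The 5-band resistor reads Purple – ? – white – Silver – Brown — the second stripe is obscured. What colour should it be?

7.49 Ω = 749 × 10^-2.
The second band gives digit 4 of the significand, and 4 is yellow.

yellow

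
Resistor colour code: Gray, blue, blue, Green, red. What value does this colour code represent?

Grey → 8 (first significant figure)
Blue → 6 (second significant figure)
Blue → 6 (third significant figure)
Green → ×10^5 multiplier
866 × 100000 = 86600000 Ω

86600000 Ω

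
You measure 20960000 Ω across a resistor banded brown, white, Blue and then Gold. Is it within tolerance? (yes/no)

no

Brown → 1 (first significant figure)
White → 9 (second significant figure)
Blue → ×10^6 multiplier
Gold → ±5% tolerance
19 × 1000000 = 19000000 Ω
Allowed range: 18050000 Ω to 19950000 Ω.
20960000 Ω lies outside that range.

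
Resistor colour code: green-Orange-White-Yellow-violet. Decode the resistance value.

Green → 5 (first significant figure)
Orange → 3 (second significant figure)
White → 9 (third significant figure)
Yellow → ×10^4 multiplier
539 × 10000 = 5390000 Ω

5390000 Ω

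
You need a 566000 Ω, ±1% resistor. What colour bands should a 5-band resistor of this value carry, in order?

green, blue, blue, orange, brown

566000 Ω = 566 × 10^3.
5 → green
6 → blue
6 → blue
Multiplier 10^3 → orange.
±1% tolerance → brown.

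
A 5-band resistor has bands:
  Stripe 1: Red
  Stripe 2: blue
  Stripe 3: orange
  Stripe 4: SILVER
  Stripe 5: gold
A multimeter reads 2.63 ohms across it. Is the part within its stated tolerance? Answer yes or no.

Red → 2 (first significant figure)
Blue → 6 (second significant figure)
Orange → 3 (third significant figure)
Silver → ×0.01 multiplier
Gold → ±5% tolerance
263 × 0.01 = 2.63 Ω
Allowed range: 2.4985 Ω to 2.7615 Ω.
2.63 ohms lies inside that range.

yes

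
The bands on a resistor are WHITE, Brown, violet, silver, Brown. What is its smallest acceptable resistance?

9.0783 Ω

White → 9 (first significant figure)
Brown → 1 (second significant figure)
Violet → 7 (third significant figure)
Silver → ×0.01 multiplier
Brown → ±1% tolerance
917 × 0.01 = 9.17 Ω
Smallest = 9.17 × (1 − 1/100) = 9.0783 Ω.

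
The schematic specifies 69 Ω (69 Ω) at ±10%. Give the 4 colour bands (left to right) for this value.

69 Ω = 69 × 10^0.
6 → blue
9 → white
Multiplier 10^0 → black.
±10% tolerance → silver.

blue, white, black, silver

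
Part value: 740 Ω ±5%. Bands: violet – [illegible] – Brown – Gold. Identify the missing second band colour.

740 Ω = 74 × 10^1.
The second band gives digit 4 of the significand, and 4 is yellow.

yellow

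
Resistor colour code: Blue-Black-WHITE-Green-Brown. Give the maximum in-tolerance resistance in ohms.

61509000 Ω

Blue → 6 (first significant figure)
Black → 0 (second significant figure)
White → 9 (third significant figure)
Green → ×10^5 multiplier
Brown → ±1% tolerance
609 × 100000 = 60900000 Ω
Maximum = 60900000 × (1 + 1/100) = 61509000 Ω.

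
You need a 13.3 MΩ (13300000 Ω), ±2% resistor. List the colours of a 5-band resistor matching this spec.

brown, orange, orange, green, red

13300000 Ω = 133 × 10^5.
1 → brown
3 → orange
3 → orange
Multiplier 10^5 → green.
±2% tolerance → red.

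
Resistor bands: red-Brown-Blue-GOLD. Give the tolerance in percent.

±5%

The last band, gold, is the tolerance band.
Gold corresponds to ±5%.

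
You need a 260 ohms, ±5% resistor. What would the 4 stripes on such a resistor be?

red, blue, brown, gold

260 Ω = 26 × 10^1.
2 → red
6 → blue
Multiplier 10^1 → brown.
±5% tolerance → gold.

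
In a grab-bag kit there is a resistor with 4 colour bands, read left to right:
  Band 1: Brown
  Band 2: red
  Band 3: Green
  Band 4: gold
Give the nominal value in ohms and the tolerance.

1200000 Ω ±5%

Brown → 1 (first significant figure)
Red → 2 (second significant figure)
Green → ×10^5 multiplier
Gold → ±5% tolerance
12 × 100000 = 1200000 Ω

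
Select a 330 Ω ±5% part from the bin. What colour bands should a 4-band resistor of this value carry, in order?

330 Ω = 33 × 10^1.
3 → orange
3 → orange
Multiplier 10^1 → brown.
±5% tolerance → gold.

orange, orange, brown, gold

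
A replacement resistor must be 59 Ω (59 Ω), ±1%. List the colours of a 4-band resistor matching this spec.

59 Ω = 59 × 10^0.
5 → green
9 → white
Multiplier 10^0 → black.
±1% tolerance → brown.

green, white, black, brown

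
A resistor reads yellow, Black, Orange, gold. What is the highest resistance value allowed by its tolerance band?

42000 Ω

Yellow → 4 (first significant figure)
Black → 0 (second significant figure)
Orange → ×10^3 multiplier
Gold → ±5% tolerance
40 × 1000 = 40000 Ω
Highest = 40000 × (1 + 5/100) = 42000 Ω.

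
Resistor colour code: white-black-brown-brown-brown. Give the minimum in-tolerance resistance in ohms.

8919.9 Ω

White → 9 (first significant figure)
Black → 0 (second significant figure)
Brown → 1 (third significant figure)
Brown → ×10 multiplier
Brown → ±1% tolerance
901 × 10 = 9010 Ω
Minimum = 9010 × (1 − 1/100) = 8919.9 Ω.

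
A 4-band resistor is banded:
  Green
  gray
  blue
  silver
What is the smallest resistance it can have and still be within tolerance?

52200000 Ω

Green → 5 (first significant figure)
Grey → 8 (second significant figure)
Blue → ×10^6 multiplier
Silver → ±10% tolerance
58 × 1000000 = 58000000 Ω
Smallest = 58000000 × (1 − 10/100) = 52200000 Ω.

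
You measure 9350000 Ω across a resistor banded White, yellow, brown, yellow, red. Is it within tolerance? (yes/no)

yes

White → 9 (first significant figure)
Yellow → 4 (second significant figure)
Brown → 1 (third significant figure)
Yellow → ×10^4 multiplier
Red → ±2% tolerance
941 × 10000 = 9410000 Ω
Allowed range: 9221800 Ω to 9598200 Ω.
9350000 Ω lies inside that range.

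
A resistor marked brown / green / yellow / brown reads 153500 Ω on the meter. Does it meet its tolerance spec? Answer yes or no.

Brown → 1 (first significant figure)
Green → 5 (second significant figure)
Yellow → ×10^4 multiplier
Brown → ±1% tolerance
15 × 10000 = 150000 Ω
Allowed range: 148500 Ω to 151500 Ω.
153500 Ω lies outside that range.

no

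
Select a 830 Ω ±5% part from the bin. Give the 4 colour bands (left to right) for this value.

grey, orange, brown, gold

830 Ω = 83 × 10^1.
8 → grey
3 → orange
Multiplier 10^1 → brown.
±5% tolerance → gold.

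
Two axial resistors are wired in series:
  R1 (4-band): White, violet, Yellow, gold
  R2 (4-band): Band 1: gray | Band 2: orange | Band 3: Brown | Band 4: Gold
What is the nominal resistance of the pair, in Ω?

970830 Ω

R1: white, violet → 97; yellow ×10^4 → 970000 Ω.
R2: grey, orange → 83; brown ×10 → 830 Ω.
Series: 970000 + 830 = 970830 Ω.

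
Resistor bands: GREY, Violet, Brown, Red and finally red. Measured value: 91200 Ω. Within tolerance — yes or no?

Grey → 8 (first significant figure)
Violet → 7 (second significant figure)
Brown → 1 (third significant figure)
Red → ×10^2 multiplier
Red → ±2% tolerance
871 × 100 = 87100 Ω
Allowed range: 85358 Ω to 88842 Ω.
91200 Ω lies outside that range.

no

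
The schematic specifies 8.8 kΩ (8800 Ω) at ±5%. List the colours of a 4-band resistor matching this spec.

8800 Ω = 88 × 10^2.
8 → grey
8 → grey
Multiplier 10^2 → red.
±5% tolerance → gold.

grey, grey, red, gold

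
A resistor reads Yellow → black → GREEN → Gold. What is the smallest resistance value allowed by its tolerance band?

Yellow → 4 (first significant figure)
Black → 0 (second significant figure)
Green → ×10^5 multiplier
Gold → ±5% tolerance
40 × 100000 = 4000000 Ω
Smallest = 4000000 × (1 − 5/100) = 3800000 Ω.

3800000 Ω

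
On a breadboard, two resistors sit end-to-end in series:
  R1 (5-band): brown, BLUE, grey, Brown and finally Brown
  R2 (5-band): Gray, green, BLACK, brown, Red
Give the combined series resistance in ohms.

R1: brown, blue, grey → 168; brown ×10 → 1680 Ω.
R2: grey, green, black → 850; brown ×10 → 8500 Ω.
Series: 1680 + 8500 = 10180 Ω.

10180 Ω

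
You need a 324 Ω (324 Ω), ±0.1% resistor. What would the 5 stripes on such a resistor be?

324 Ω = 324 × 10^0.
3 → orange
2 → red
4 → yellow
Multiplier 10^0 → black.
±0.1% tolerance → violet.

orange, red, yellow, black, violet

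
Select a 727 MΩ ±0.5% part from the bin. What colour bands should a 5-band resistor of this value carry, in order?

violet, red, violet, blue, green

727000000 Ω = 727 × 10^6.
7 → violet
2 → red
7 → violet
Multiplier 10^6 → blue.
±0.5% tolerance → green.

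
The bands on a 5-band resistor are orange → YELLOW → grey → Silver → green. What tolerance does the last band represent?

±0.5%

The last band, green, is the tolerance band.
Green corresponds to ±0.5%.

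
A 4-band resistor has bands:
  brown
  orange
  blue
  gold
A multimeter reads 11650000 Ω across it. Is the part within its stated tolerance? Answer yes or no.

no

Brown → 1 (first significant figure)
Orange → 3 (second significant figure)
Blue → ×10^6 multiplier
Gold → ±5% tolerance
13 × 1000000 = 13000000 Ω
Allowed range: 12350000 Ω to 13650000 Ω.
11650000 Ω lies outside that range.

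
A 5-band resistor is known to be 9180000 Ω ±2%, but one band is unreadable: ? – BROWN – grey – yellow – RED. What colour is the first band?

white

9180000 Ω = 918 × 10^4.
The first band gives digit 9 of the significand, and 9 is white.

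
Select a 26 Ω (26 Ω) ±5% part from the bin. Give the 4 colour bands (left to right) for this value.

red, blue, black, gold

26 Ω = 26 × 10^0.
2 → red
6 → blue
Multiplier 10^0 → black.
±5% tolerance → gold.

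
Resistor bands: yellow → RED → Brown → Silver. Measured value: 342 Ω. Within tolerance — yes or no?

no

Yellow → 4 (first significant figure)
Red → 2 (second significant figure)
Brown → ×10 multiplier
Silver → ±10% tolerance
42 × 10 = 420 Ω
Allowed range: 378 Ω to 462 Ω.
342 Ω lies outside that range.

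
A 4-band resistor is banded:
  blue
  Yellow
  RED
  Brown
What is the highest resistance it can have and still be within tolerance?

Blue → 6 (first significant figure)
Yellow → 4 (second significant figure)
Red → ×10^2 multiplier
Brown → ±1% tolerance
64 × 100 = 6400 Ω
Highest = 6400 × (1 + 1/100) = 6464 Ω.

6464 Ω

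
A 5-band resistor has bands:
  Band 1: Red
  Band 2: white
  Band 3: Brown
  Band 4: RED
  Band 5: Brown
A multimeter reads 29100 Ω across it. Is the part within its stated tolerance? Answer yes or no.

yes

Red → 2 (first significant figure)
White → 9 (second significant figure)
Brown → 1 (third significant figure)
Red → ×10^2 multiplier
Brown → ±1% tolerance
291 × 100 = 29100 Ω
Allowed range: 28809 Ω to 29391 Ω.
29100 Ω lies inside that range.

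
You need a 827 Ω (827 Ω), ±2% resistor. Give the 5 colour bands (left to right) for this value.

827 Ω = 827 × 10^0.
8 → grey
2 → red
7 → violet
Multiplier 10^0 → black.
±2% tolerance → red.

grey, red, violet, black, red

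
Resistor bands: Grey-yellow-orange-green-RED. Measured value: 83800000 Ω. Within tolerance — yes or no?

Grey → 8 (first significant figure)
Yellow → 4 (second significant figure)
Orange → 3 (third significant figure)
Green → ×10^5 multiplier
Red → ±2% tolerance
843 × 100000 = 84300000 Ω
Allowed range: 82614000 Ω to 85986000 Ω.
83800000 Ω lies inside that range.

yes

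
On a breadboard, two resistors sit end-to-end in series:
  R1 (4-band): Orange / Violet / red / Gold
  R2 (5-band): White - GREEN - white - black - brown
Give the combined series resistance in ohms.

R1: orange, violet → 37; red ×10^2 → 3700 Ω.
R2: white, green, white → 959; black ×1 → 959 Ω.
Series: 3700 + 959 = 4659 Ω.

4659 Ω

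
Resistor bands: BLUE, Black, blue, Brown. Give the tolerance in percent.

The last band, brown, is the tolerance band.
Brown corresponds to ±1%.

±1%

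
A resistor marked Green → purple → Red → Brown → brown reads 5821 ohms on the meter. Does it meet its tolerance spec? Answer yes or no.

no

Green → 5 (first significant figure)
Violet → 7 (second significant figure)
Red → 2 (third significant figure)
Brown → ×10 multiplier
Brown → ±1% tolerance
572 × 10 = 5720 Ω
Allowed range: 5662.8 Ω to 5777.2 Ω.
5821 ohms lies outside that range.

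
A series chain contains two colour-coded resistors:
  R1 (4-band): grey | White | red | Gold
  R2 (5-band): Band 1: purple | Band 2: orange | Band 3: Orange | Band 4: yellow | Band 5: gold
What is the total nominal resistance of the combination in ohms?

R1: grey, white → 89; red ×10^2 → 8900 Ω.
R2: violet, orange, orange → 733; yellow ×10^4 → 7330000 Ω.
Series: 8900 + 7330000 = 7338900 Ω.

7338900 Ω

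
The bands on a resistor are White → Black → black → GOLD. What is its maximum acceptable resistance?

94.5 Ω

White → 9 (first significant figure)
Black → 0 (second significant figure)
Black → ×1 multiplier
Gold → ±5% tolerance
90 × 1 = 90 Ω
Maximum = 90 × (1 + 5/100) = 94.5 Ω.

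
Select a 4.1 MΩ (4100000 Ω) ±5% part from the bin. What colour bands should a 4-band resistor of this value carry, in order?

4100000 Ω = 41 × 10^5.
4 → yellow
1 → brown
Multiplier 10^5 → green.
±5% tolerance → gold.

yellow, brown, green, gold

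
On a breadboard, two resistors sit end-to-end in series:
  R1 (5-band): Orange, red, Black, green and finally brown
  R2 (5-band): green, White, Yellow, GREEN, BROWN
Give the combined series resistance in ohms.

91400000 Ω

R1: orange, red, black → 320; green ×10^5 → 32000000 Ω.
R2: green, white, yellow → 594; green ×10^5 → 59400000 Ω.
Series: 32000000 + 59400000 = 91400000 Ω.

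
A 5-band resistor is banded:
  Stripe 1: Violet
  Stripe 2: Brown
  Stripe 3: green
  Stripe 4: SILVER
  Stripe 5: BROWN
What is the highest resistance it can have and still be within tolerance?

7.2215 Ω

Violet → 7 (first significant figure)
Brown → 1 (second significant figure)
Green → 5 (third significant figure)
Silver → ×0.01 multiplier
Brown → ±1% tolerance
715 × 0.01 = 7.15 Ω
Highest = 7.15 × (1 + 1/100) = 7.2215 Ω.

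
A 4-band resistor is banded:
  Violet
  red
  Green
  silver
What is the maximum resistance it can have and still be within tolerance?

Violet → 7 (first significant figure)
Red → 2 (second significant figure)
Green → ×10^5 multiplier
Silver → ±10% tolerance
72 × 100000 = 7200000 Ω
Maximum = 7200000 × (1 + 10/100) = 7920000 Ω.

7920000 Ω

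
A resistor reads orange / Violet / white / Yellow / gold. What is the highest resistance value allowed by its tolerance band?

3979500 Ω

Orange → 3 (first significant figure)
Violet → 7 (second significant figure)
White → 9 (third significant figure)
Yellow → ×10^4 multiplier
Gold → ±5% tolerance
379 × 10000 = 3790000 Ω
Highest = 3790000 × (1 + 5/100) = 3979500 Ω.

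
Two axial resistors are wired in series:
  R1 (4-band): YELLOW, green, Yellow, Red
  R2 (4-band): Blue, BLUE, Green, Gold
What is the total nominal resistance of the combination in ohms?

7050000 Ω

R1: yellow, green → 45; yellow ×10^4 → 450000 Ω.
R2: blue, blue → 66; green ×10^5 → 6600000 Ω.
Series: 450000 + 6600000 = 7050000 Ω.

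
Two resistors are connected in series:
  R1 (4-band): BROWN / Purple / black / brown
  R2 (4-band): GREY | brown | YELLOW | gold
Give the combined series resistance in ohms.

810017 Ω

R1: brown, violet → 17; black ×1 → 17 Ω.
R2: grey, brown → 81; yellow ×10^4 → 810000 Ω.
Series: 17 + 810000 = 810017 Ω.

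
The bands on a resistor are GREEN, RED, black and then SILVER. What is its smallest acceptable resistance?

46.8 Ω

Green → 5 (first significant figure)
Red → 2 (second significant figure)
Black → ×1 multiplier
Silver → ±10% tolerance
52 × 1 = 52 Ω
Smallest = 52 × (1 − 10/100) = 46.8 Ω.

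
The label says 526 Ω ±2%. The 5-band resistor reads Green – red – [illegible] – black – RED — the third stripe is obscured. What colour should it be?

526 Ω = 526 × 10^0.
The third band gives digit 6 of the significand, and 6 is blue.

blue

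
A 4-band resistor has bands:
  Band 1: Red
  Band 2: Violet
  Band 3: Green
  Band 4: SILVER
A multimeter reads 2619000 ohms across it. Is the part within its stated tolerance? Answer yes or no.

Red → 2 (first significant figure)
Violet → 7 (second significant figure)
Green → ×10^5 multiplier
Silver → ±10% tolerance
27 × 100000 = 2700000 Ω
Allowed range: 2430000 Ω to 2970000 Ω.
2619000 ohms lies inside that range.

yes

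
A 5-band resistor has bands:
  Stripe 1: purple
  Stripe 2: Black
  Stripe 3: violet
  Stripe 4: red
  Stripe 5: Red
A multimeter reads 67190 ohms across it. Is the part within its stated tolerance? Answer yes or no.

no

Violet → 7 (first significant figure)
Black → 0 (second significant figure)
Violet → 7 (third significant figure)
Red → ×10^2 multiplier
Red → ±2% tolerance
707 × 100 = 70700 Ω
Allowed range: 69286 Ω to 72114 Ω.
67190 ohms lies outside that range.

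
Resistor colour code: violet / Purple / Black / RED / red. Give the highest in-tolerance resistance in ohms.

78540 Ω

Violet → 7 (first significant figure)
Violet → 7 (second significant figure)
Black → 0 (third significant figure)
Red → ×10^2 multiplier
Red → ±2% tolerance
770 × 100 = 77000 Ω
Highest = 77000 × (1 + 2/100) = 78540 Ω.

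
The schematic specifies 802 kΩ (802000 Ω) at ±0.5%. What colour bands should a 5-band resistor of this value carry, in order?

grey, black, red, orange, green

802000 Ω = 802 × 10^3.
8 → grey
0 → black
2 → red
Multiplier 10^3 → orange.
±0.5% tolerance → green.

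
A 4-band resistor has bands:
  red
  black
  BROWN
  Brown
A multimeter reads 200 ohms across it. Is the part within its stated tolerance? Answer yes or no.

yes

Red → 2 (first significant figure)
Black → 0 (second significant figure)
Brown → ×10 multiplier
Brown → ±1% tolerance
20 × 10 = 200 Ω
Allowed range: 198 Ω to 202 Ω.
200 ohms lies inside that range.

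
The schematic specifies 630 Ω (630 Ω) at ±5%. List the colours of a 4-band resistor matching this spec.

630 Ω = 63 × 10^1.
6 → blue
3 → orange
Multiplier 10^1 → brown.
±5% tolerance → gold.

blue, orange, brown, gold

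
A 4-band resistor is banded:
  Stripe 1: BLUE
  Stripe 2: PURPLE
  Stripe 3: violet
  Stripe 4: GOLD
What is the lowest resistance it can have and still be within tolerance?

636500000 Ω

Blue → 6 (first significant figure)
Violet → 7 (second significant figure)
Violet → ×10^7 multiplier
Gold → ±5% tolerance
67 × 10000000 = 670000000 Ω
Lowest = 670000000 × (1 − 5/100) = 636500000 Ω.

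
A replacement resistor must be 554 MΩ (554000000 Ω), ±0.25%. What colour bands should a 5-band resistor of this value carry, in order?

green, green, yellow, blue, blue

554000000 Ω = 554 × 10^6.
5 → green
5 → green
4 → yellow
Multiplier 10^6 → blue.
±0.25% tolerance → blue.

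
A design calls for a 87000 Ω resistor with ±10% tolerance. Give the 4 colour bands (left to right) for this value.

87000 Ω = 87 × 10^3.
8 → grey
7 → violet
Multiplier 10^3 → orange.
±10% tolerance → silver.

grey, violet, orange, silver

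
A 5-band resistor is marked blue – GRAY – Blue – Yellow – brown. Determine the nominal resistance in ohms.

Blue → 6 (first significant figure)
Grey → 8 (second significant figure)
Blue → 6 (third significant figure)
Yellow → ×10^4 multiplier
686 × 10000 = 6860000 Ω

6860000 Ω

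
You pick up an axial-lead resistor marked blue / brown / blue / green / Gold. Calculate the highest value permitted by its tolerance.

64680000 Ω

Blue → 6 (first significant figure)
Brown → 1 (second significant figure)
Blue → 6 (third significant figure)
Green → ×10^5 multiplier
Gold → ±5% tolerance
616 × 100000 = 61600000 Ω
Highest = 61600000 × (1 + 5/100) = 64680000 Ω.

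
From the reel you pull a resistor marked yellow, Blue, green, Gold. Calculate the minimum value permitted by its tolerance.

Yellow → 4 (first significant figure)
Blue → 6 (second significant figure)
Green → ×10^5 multiplier
Gold → ±5% tolerance
46 × 100000 = 4600000 Ω
Minimum = 4600000 × (1 − 5/100) = 4370000 Ω.

4370000 Ω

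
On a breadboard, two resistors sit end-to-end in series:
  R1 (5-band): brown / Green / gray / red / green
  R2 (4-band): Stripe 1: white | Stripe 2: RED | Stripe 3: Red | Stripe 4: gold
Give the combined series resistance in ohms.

R1: brown, green, grey → 158; red ×10^2 → 15800 Ω.
R2: white, red → 92; red ×10^2 → 9200 Ω.
Series: 15800 + 9200 = 25000 Ω.

25000 Ω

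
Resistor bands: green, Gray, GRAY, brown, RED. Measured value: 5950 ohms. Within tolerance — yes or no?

Green → 5 (first significant figure)
Grey → 8 (second significant figure)
Grey → 8 (third significant figure)
Brown → ×10 multiplier
Red → ±2% tolerance
588 × 10 = 5880 Ω
Allowed range: 5762.4 Ω to 5997.6 Ω.
5950 ohms lies inside that range.

yes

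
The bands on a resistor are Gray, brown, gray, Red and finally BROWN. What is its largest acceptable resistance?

82618 Ω

Grey → 8 (first significant figure)
Brown → 1 (second significant figure)
Grey → 8 (third significant figure)
Red → ×10^2 multiplier
Brown → ±1% tolerance
818 × 100 = 81800 Ω
Largest = 81800 × (1 + 1/100) = 82618 Ω.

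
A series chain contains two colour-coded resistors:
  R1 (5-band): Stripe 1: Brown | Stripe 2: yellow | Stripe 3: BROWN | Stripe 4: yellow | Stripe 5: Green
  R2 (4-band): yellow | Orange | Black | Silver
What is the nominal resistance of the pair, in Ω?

R1: brown, yellow, brown → 141; yellow ×10^4 → 1410000 Ω.
R2: yellow, orange → 43; black ×1 → 43 Ω.
Series: 1410000 + 43 = 1410043 Ω.

1410043 Ω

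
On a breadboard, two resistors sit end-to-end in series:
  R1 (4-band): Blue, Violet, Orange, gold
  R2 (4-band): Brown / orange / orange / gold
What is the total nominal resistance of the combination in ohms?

R1: blue, violet → 67; orange ×10^3 → 67000 Ω.
R2: brown, orange → 13; orange ×10^3 → 13000 Ω.
Series: 67000 + 13000 = 80000 Ω.

80000 Ω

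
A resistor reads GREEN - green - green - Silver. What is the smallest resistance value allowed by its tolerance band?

4950000 Ω

Green → 5 (first significant figure)
Green → 5 (second significant figure)
Green → ×10^5 multiplier
Silver → ±10% tolerance
55 × 100000 = 5500000 Ω
Smallest = 5500000 × (1 − 10/100) = 4950000 Ω.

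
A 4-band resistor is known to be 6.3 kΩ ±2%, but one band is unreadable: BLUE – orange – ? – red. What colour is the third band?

6300 Ω = 63 × 10^2.
The third band is the multiplier, 10^2, which is red.

red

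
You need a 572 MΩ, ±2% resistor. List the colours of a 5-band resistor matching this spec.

572000000 Ω = 572 × 10^6.
5 → green
7 → violet
2 → red
Multiplier 10^6 → blue.
±2% tolerance → red.

green, violet, red, blue, red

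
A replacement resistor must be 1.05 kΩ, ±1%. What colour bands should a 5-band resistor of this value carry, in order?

brown, black, green, brown, brown

1050 Ω = 105 × 10^1.
1 → brown
0 → black
5 → green
Multiplier 10^1 → brown.
±1% tolerance → brown.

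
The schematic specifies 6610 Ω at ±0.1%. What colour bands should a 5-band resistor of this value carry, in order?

6610 Ω = 661 × 10^1.
6 → blue
6 → blue
1 → brown
Multiplier 10^1 → brown.
±0.1% tolerance → violet.

blue, blue, brown, brown, violet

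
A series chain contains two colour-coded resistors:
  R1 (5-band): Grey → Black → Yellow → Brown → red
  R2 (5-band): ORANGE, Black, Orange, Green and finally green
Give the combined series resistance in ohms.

30308040 Ω

R1: grey, black, yellow → 804; brown ×10 → 8040 Ω.
R2: orange, black, orange → 303; green ×10^5 → 30300000 Ω.
Series: 8040 + 30300000 = 30308040 Ω.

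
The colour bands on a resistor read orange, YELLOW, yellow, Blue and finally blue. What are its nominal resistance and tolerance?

Orange → 3 (first significant figure)
Yellow → 4 (second significant figure)
Yellow → 4 (third significant figure)
Blue → ×10^6 multiplier
Blue → ±0.25% tolerance
344 × 1000000 = 344000000 Ω

344000000 Ω ±0.25%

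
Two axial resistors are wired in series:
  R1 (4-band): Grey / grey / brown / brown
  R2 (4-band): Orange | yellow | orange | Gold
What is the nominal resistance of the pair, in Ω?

R1: grey, grey → 88; brown ×10 → 880 Ω.
R2: orange, yellow → 34; orange ×10^3 → 34000 Ω.
Series: 880 + 34000 = 34880 Ω.

34880 Ω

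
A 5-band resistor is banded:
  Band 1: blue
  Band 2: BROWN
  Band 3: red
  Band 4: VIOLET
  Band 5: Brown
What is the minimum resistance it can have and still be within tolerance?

Blue → 6 (first significant figure)
Brown → 1 (second significant figure)
Red → 2 (third significant figure)
Violet → ×10^7 multiplier
Brown → ±1% tolerance
612 × 10000000 = 6120000000 Ω
Minimum = 6120000000 × (1 − 1/100) = 6058800000 Ω.

6058800000 Ω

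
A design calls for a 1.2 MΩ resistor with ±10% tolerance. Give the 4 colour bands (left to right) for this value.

brown, red, green, silver

1200000 Ω = 12 × 10^5.
1 → brown
2 → red
Multiplier 10^5 → green.
±10% tolerance → silver.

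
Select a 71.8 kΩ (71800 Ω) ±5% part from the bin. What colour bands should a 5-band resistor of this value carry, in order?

violet, brown, grey, red, gold

71800 Ω = 718 × 10^2.
7 → violet
1 → brown
8 → grey
Multiplier 10^2 → red.
±5% tolerance → gold.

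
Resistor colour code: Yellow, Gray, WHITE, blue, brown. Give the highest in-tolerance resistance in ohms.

493890000 Ω

Yellow → 4 (first significant figure)
Grey → 8 (second significant figure)
White → 9 (third significant figure)
Blue → ×10^6 multiplier
Brown → ±1% tolerance
489 × 1000000 = 489000000 Ω
Highest = 489000000 × (1 + 1/100) = 493890000 Ω.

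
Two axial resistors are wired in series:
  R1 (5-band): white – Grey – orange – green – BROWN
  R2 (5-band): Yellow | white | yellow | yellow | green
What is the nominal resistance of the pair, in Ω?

103240000 Ω

R1: white, grey, orange → 983; green ×10^5 → 98300000 Ω.
R2: yellow, white, yellow → 494; yellow ×10^4 → 4940000 Ω.
Series: 98300000 + 4940000 = 103240000 Ω.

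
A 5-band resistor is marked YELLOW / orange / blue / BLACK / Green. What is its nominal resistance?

Yellow → 4 (first significant figure)
Orange → 3 (second significant figure)
Blue → 6 (third significant figure)
Black → ×1 multiplier
436 × 1 = 436 Ω

436 Ω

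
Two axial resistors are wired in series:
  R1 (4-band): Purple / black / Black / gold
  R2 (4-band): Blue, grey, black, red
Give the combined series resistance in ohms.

138 Ω

R1: violet, black → 70; black ×1 → 70 Ω.
R2: blue, grey → 68; black ×1 → 68 Ω.
Series: 70 + 68 = 138 Ω.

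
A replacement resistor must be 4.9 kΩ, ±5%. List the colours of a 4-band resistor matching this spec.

4900 Ω = 49 × 10^2.
4 → yellow
9 → white
Multiplier 10^2 → red.
±5% tolerance → gold.

yellow, white, red, gold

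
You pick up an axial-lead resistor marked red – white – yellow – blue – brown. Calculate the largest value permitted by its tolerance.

296940000 Ω

Red → 2 (first significant figure)
White → 9 (second significant figure)
Yellow → 4 (third significant figure)
Blue → ×10^6 multiplier
Brown → ±1% tolerance
294 × 1000000 = 294000000 Ω
Largest = 294000000 × (1 + 1/100) = 296940000 Ω.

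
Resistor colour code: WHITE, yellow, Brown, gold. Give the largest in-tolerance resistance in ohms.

987 Ω

White → 9 (first significant figure)
Yellow → 4 (second significant figure)
Brown → ×10 multiplier
Gold → ±5% tolerance
94 × 10 = 940 Ω
Largest = 940 × (1 + 5/100) = 987 Ω.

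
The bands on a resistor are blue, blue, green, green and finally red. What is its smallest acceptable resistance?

65170000 Ω

Blue → 6 (first significant figure)
Blue → 6 (second significant figure)
Green → 5 (third significant figure)
Green → ×10^5 multiplier
Red → ±2% tolerance
665 × 100000 = 66500000 Ω
Smallest = 66500000 × (1 − 2/100) = 65170000 Ω.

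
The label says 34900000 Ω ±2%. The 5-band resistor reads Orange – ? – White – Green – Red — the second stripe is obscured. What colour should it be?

34900000 Ω = 349 × 10^5.
The second band gives digit 4 of the significand, and 4 is yellow.

yellow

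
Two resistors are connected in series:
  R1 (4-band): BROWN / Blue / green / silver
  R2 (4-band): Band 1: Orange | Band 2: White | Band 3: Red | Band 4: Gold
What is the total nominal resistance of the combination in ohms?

R1: brown, blue → 16; green ×10^5 → 1600000 Ω.
R2: orange, white → 39; red ×10^2 → 3900 Ω.
Series: 1600000 + 3900 = 1603900 Ω.

1603900 Ω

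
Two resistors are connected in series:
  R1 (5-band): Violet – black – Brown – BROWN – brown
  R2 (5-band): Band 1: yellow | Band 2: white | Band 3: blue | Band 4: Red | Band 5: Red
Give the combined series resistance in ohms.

R1: violet, black, brown → 701; brown ×10 → 7010 Ω.
R2: yellow, white, blue → 496; red ×10^2 → 49600 Ω.
Series: 7010 + 49600 = 56610 Ω.

56610 Ω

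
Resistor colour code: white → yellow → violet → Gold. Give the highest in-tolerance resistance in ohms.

987000000 Ω

White → 9 (first significant figure)
Yellow → 4 (second significant figure)
Violet → ×10^7 multiplier
Gold → ±5% tolerance
94 × 10000000 = 940000000 Ω
Highest = 940000000 × (1 + 5/100) = 987000000 Ω.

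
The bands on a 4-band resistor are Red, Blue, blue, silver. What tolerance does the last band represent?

The last band, silver, is the tolerance band.
Silver corresponds to ±10%.

±10%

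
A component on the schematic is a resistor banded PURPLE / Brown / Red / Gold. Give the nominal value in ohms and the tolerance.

Violet → 7 (first significant figure)
Brown → 1 (second significant figure)
Red → ×10^2 multiplier
Gold → ±5% tolerance
71 × 100 = 7100 Ω

7100 Ω ±5%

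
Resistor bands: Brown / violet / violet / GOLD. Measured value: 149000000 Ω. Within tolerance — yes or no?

Brown → 1 (first significant figure)
Violet → 7 (second significant figure)
Violet → ×10^7 multiplier
Gold → ±5% tolerance
17 × 10000000 = 170000000 Ω
Allowed range: 161500000 Ω to 178500000 Ω.
149000000 Ω lies outside that range.

no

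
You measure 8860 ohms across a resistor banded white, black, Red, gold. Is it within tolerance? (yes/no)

yes

White → 9 (first significant figure)
Black → 0 (second significant figure)
Red → ×10^2 multiplier
Gold → ±5% tolerance
90 × 100 = 9000 Ω
Allowed range: 8550 Ω to 9450 Ω.
8860 ohms lies inside that range.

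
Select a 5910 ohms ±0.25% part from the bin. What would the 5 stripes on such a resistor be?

green, white, brown, brown, blue

5910 Ω = 591 × 10^1.
5 → green
9 → white
1 → brown
Multiplier 10^1 → brown.
±0.25% tolerance → blue.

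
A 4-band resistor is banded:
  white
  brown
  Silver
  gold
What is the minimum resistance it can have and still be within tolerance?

0.8645 Ω

White → 9 (first significant figure)
Brown → 1 (second significant figure)
Silver → ×0.01 multiplier
Gold → ±5% tolerance
91 × 0.01 = 0.91 Ω
Minimum = 0.91 × (1 − 5/100) = 0.8645 Ω.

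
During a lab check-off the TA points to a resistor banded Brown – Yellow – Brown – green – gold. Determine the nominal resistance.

14100000 Ω

Brown → 1 (first significant figure)
Yellow → 4 (second significant figure)
Brown → 1 (third significant figure)
Green → ×10^5 multiplier
141 × 100000 = 14100000 Ω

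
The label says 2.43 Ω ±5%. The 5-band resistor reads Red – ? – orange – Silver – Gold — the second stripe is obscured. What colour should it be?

2.43 Ω = 243 × 10^-2.
The second band gives digit 4 of the significand, and 4 is yellow.

yellow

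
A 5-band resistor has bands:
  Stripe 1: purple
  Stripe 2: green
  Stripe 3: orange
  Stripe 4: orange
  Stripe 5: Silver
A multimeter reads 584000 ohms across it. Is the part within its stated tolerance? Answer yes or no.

no

Violet → 7 (first significant figure)
Green → 5 (second significant figure)
Orange → 3 (third significant figure)
Orange → ×10^3 multiplier
Silver → ±10% tolerance
753 × 1000 = 753000 Ω
Allowed range: 677700 Ω to 828300 Ω.
584000 ohms lies outside that range.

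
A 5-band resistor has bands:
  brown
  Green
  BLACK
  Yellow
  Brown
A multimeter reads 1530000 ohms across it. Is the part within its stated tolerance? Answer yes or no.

no

Brown → 1 (first significant figure)
Green → 5 (second significant figure)
Black → 0 (third significant figure)
Yellow → ×10^4 multiplier
Brown → ±1% tolerance
150 × 10000 = 1500000 Ω
Allowed range: 1485000 Ω to 1515000 Ω.
1530000 ohms lies outside that range.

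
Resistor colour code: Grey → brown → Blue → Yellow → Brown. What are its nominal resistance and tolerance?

8160000 Ω ±1%

Grey → 8 (first significant figure)
Brown → 1 (second significant figure)
Blue → 6 (third significant figure)
Yellow → ×10^4 multiplier
Brown → ±1% tolerance
816 × 10000 = 8160000 Ω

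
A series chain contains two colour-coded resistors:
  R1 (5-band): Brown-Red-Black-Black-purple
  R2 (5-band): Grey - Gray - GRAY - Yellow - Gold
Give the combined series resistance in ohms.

8880120 Ω

R1: brown, red, black → 120; black ×1 → 120 Ω.
R2: grey, grey, grey → 888; yellow ×10^4 → 8880000 Ω.
Series: 120 + 8880000 = 8880120 Ω.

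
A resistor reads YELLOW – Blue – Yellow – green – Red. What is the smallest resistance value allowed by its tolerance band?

Yellow → 4 (first significant figure)
Blue → 6 (second significant figure)
Yellow → 4 (third significant figure)
Green → ×10^5 multiplier
Red → ±2% tolerance
464 × 100000 = 46400000 Ω
Smallest = 46400000 × (1 − 2/100) = 45472000 Ω.

45472000 Ω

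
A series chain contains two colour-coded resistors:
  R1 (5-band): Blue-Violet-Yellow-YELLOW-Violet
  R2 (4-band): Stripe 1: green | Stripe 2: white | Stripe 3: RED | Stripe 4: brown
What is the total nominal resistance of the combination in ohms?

6745900 Ω

R1: blue, violet, yellow → 674; yellow ×10^4 → 6740000 Ω.
R2: green, white → 59; red ×10^2 → 5900 Ω.
Series: 6740000 + 5900 = 6745900 Ω.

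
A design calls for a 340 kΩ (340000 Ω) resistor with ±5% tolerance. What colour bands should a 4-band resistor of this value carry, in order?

orange, yellow, yellow, gold

340000 Ω = 34 × 10^4.
3 → orange
4 → yellow
Multiplier 10^4 → yellow.
±5% tolerance → gold.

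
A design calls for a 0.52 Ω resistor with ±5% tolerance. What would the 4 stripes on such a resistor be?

0.52 Ω = 52 × 10^-2.
5 → green
2 → red
Multiplier 10^-2 → silver.
±5% tolerance → gold.

green, red, silver, gold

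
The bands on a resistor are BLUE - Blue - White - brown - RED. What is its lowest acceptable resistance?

6556.2 Ω

Blue → 6 (first significant figure)
Blue → 6 (second significant figure)
White → 9 (third significant figure)
Brown → ×10 multiplier
Red → ±2% tolerance
669 × 10 = 6690 Ω
Lowest = 6690 × (1 − 2/100) = 6556.2 Ω.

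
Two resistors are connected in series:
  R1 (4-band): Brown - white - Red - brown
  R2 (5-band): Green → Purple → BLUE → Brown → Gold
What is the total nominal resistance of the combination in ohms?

7660 Ω

R1: brown, white → 19; red ×10^2 → 1900 Ω.
R2: green, violet, blue → 576; brown ×10 → 5760 Ω.
Series: 1900 + 5760 = 7660 Ω.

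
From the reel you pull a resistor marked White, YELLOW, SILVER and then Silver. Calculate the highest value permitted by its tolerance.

1.034 Ω

White → 9 (first significant figure)
Yellow → 4 (second significant figure)
Silver → ×0.01 multiplier
Silver → ±10% tolerance
94 × 0.01 = 0.94 Ω
Highest = 0.94 × (1 + 10/100) = 1.034 Ω.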